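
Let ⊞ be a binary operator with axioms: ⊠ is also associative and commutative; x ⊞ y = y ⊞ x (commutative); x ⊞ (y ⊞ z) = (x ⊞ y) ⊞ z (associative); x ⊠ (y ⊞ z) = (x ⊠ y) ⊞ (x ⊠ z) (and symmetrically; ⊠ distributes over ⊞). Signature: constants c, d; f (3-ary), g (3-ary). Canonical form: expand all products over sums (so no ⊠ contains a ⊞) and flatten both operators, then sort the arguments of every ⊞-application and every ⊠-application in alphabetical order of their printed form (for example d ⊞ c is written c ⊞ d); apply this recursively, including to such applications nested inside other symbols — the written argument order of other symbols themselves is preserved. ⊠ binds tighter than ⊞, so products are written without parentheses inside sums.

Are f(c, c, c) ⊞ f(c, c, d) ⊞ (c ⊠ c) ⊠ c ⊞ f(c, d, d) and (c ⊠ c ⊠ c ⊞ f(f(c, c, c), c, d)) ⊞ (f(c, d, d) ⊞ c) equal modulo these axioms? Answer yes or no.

Left:  f(c, c, c) ⊞ f(c, c, d) ⊞ (c ⊠ c) ⊠ c ⊞ f(c, d, d)
  Un-nest:  f(c, c, c) ⊞ f(c, c, d) ⊞ c ⊠ c ⊠ c ⊞ f(c, d, d)
  Sort:  c ⊠ c ⊠ c ⊞ f(c, c, c) ⊞ f(c, c, d) ⊞ f(c, d, d)
Right:  (c ⊠ c ⊠ c ⊞ f(f(c, c, c), c, d)) ⊞ (f(c, d, d) ⊞ c)
  Merge nested applications:  c ⊠ c ⊠ c ⊞ f(f(c, c, c), c, d) ⊞ f(c, d, d) ⊞ c
  Sort arguments:  c ⊞ c ⊠ c ⊠ c ⊞ f(c, d, d) ⊞ f(f(c, c, c), c, d)

Answer: no — c ⊠ c ⊠ c ⊞ f(c, c, c) ⊞ f(c, c, d) ⊞ f(c, d, d) vs c ⊞ c ⊠ c ⊠ c ⊞ f(c, d, d) ⊞ f(f(c, c, c), c, d)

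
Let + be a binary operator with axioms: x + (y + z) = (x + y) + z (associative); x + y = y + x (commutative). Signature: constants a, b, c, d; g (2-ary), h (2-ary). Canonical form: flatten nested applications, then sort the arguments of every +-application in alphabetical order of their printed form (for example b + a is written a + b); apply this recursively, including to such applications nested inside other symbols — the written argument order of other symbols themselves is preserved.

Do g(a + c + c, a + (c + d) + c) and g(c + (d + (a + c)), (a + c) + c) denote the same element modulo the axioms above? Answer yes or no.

Left:  g(a + c + c, a + (c + d) + c)
  Focus inside:  a + (c + d) + c
  Un-nest:  a + c + d + c
  Sort arguments:  a + c + c + d
  Reassemble:  g(a + c + c, a + c + c + d)
Right:  g(c + (d + (a + c)), (a + c) + c)
  Descend into:  c + (d + (a + c))
  Un-nest:  c + d + a + c
  Sort:  a + c + c + d
  Reassemble:  g(a + c + c + d, a + c + c)

Answer: no — g(a + c + c, a + c + c + d) vs g(a + c + c + d, a + c + c)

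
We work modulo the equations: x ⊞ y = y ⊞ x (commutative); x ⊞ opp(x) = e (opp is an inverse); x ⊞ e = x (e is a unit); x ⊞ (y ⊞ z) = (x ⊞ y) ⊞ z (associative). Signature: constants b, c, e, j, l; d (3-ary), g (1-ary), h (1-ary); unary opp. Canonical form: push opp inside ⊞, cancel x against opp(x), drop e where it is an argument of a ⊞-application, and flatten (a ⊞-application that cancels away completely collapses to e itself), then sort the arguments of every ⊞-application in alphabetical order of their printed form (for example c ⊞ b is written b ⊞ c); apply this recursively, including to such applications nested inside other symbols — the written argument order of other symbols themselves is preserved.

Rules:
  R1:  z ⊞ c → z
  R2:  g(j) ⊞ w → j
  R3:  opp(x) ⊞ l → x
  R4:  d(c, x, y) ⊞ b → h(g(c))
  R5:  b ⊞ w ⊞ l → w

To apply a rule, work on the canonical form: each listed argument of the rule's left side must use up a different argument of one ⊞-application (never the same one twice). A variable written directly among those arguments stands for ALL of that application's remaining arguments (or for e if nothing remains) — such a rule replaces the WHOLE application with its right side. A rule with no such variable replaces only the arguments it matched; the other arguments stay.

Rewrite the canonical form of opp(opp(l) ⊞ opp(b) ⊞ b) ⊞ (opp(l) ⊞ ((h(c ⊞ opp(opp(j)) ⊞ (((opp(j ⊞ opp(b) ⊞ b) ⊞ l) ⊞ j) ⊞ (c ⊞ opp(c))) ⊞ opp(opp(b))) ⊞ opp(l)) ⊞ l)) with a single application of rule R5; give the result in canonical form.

Answer: h(c ⊞ j)

Derivation:
Canonical form:  h(b ⊞ c ⊞ j ⊞ l)
Apply R5:  consuming b, l;  w := c ⊞ j
The variable takes the whole remainder — replace the entire application.
New term:  h(c ⊞ j)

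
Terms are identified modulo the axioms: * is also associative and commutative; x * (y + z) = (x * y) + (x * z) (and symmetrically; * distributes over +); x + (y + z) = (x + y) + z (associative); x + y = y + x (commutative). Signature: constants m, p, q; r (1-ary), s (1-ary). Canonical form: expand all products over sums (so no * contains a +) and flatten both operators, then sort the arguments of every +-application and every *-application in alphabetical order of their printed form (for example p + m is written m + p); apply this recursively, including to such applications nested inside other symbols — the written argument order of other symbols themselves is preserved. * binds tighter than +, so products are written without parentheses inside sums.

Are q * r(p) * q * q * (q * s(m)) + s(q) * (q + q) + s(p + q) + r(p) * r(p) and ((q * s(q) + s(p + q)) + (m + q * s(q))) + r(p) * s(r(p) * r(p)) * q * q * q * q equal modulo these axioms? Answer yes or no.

Answer: no — q * q * q * q * r(p) * s(m) + q * s(q) + q * s(q) + r(p) * r(p) + s(p + q) vs m + q * q * q * q * r(p) * s(r(p) * r(p)) + q * s(q) + q * s(q) + s(p + q)

Derivation:
Left:  q * r(p) * q * q * (q * s(m)) + s(q) * (q + q) + s(p + q) + r(p) * r(p)
  Distribute:  q * q * q * q * r(p) * s(m) + q * s(q) + q * s(q) + s(p + q) + r(p) * r(p)
  Order the arguments:  q * q * q * q * r(p) * s(m) + q * s(q) + q * s(q) + r(p) * r(p) + s(p + q)
Right:  ((q * s(q) + s(p + q)) + (m + q * s(q))) + r(p) * s(r(p) * r(p)) * q * q * q * q
  Flatten:  q * s(q) + s(p + q) + m + q * s(q) + q * q * q * q * r(p) * s(r(p) * r(p))
  Order the arguments:  m + q * q * q * q * r(p) * s(r(p) * r(p)) + q * s(q) + q * s(q) + s(p + q)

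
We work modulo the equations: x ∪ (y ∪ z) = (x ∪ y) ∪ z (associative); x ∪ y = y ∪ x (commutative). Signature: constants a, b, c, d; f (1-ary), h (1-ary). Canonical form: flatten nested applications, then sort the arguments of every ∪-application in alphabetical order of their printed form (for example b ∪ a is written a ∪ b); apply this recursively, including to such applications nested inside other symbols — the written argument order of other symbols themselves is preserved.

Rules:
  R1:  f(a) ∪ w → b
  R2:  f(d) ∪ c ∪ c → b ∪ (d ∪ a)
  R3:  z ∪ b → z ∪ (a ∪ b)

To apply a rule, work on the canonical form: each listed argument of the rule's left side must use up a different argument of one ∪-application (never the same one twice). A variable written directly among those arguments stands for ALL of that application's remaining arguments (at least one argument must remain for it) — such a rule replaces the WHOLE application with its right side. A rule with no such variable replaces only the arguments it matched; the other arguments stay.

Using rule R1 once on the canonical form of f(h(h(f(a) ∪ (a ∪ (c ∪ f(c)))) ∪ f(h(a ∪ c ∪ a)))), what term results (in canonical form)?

Answer: f(h(f(h(a ∪ a ∪ c)) ∪ h(b)))

Derivation:
Canonical form:  f(h(f(h(a ∪ a ∪ c)) ∪ h(a ∪ c ∪ f(a) ∪ f(c))))
R1 matches:  uses f(a);  w := a ∪ c ∪ f(c)
The extension variable absorbs all remaining arguments, so the whole application is rewritten.
New term:  f(h(f(h(a ∪ a ∪ c)) ∪ h(b)))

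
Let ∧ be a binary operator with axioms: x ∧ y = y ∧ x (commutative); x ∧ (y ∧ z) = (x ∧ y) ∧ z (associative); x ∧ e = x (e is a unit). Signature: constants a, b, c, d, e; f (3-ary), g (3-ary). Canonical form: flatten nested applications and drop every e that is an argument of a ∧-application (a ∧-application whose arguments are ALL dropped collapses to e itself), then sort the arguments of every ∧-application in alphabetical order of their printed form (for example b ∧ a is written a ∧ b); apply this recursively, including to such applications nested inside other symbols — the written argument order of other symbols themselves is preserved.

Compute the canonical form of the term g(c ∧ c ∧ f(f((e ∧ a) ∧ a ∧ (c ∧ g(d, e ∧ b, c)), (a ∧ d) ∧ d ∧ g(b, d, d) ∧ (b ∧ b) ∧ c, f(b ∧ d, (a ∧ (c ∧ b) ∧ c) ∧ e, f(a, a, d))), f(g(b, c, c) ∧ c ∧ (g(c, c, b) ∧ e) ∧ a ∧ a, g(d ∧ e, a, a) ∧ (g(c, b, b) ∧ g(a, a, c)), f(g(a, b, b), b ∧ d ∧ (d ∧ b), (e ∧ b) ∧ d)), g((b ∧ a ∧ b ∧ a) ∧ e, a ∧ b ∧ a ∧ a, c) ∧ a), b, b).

Answer: g(c ∧ c ∧ f(f(a ∧ a ∧ c ∧ g(d, b, c), a ∧ b ∧ b ∧ c ∧ d ∧ d ∧ g(b, d, d), f(b ∧ d, a ∧ b ∧ c ∧ c, f(a, a, d))), f(a ∧ a ∧ c ∧ g(b, c, c) ∧ g(c, c, b), g(a, a, c) ∧ g(c, b, b) ∧ g(d, a, a), f(g(a, b, b), b ∧ b ∧ d ∧ d, b ∧ d)), a ∧ g(a ∧ a ∧ b ∧ b, a ∧ a ∧ a ∧ b, c)), b, b)

Derivation:
Work inside:  c ∧ c ∧ f(f((e ∧ a) ∧ a ∧ (c ∧ g(d, e ∧ b, c)), (a ∧ d) ∧ d ∧ g(b, d, d) ∧ (b ∧ b) ∧ c, f(b ∧ d, (a ∧ (c ∧ b) ∧ c) ∧ e, f(a, a, d))), f(g(b, c, c) ∧ c ∧ (g(c, c, b) ∧ e) ∧ a ∧ a, g(d ∧ e, a, a) ∧ (g(c, b, b) ∧ g(a, a, c)), f(g(a, b, b), b ∧ d ∧ (d ∧ b), (e ∧ b) ∧ d)), g((b ∧ a ∧ b ∧ a) ∧ e, a ∧ b ∧ a ∧ a, c) ∧ a)
Canonicalize subterm:  f(f((e ∧ a) ∧ a ∧ (c ∧ g(d, e ∧ b, c)), (a ∧ d) ∧ d ∧ g(b, d, d) ∧ (b ∧ b) ∧ c, f(b ∧ d, (a ∧ (c ∧ b) ∧ c) ∧ e, f(a, a, d))), f(g(b, c, c) ∧ c ∧ (g(c, c, b) ∧ e) ∧ a ∧ a, g(d ∧ e, a, a) ∧ (g(c, b, b) ∧ g(a, a, c)), f(g(a, b, b), b ∧ d ∧ (d ∧ b), (e ∧ b) ∧ d)), g((b ∧ a ∧ b ∧ a) ∧ e, a ∧ b ∧ a ∧ a, c) ∧ a)  →  f(f(a ∧ a ∧ c ∧ g(d, b, c), a ∧ b ∧ b ∧ c ∧ d ∧ d ∧ g(b, d, d), f(b ∧ d, a ∧ b ∧ c ∧ c, f(a, a, d))), f(a ∧ a ∧ c ∧ g(b, c, c) ∧ g(c, c, b), g(a, a, c) ∧ g(c, b, b) ∧ g(d, a, a), f(g(a, b, b), b ∧ b ∧ d ∧ d, b ∧ d)), a ∧ g(a ∧ a ∧ b ∧ b, a ∧ a ∧ a ∧ b, c))
Sort:  c ∧ c ∧ f(f(a ∧ a ∧ c ∧ g(d, b, c), a ∧ b ∧ b ∧ c ∧ d ∧ d ∧ g(b, d, d), f(b ∧ d, a ∧ b ∧ c ∧ c, f(a, a, d))), f(a ∧ a ∧ c ∧ g(b, c, c) ∧ g(c, c, b), g(a, a, c) ∧ g(c, b, b) ∧ g(d, a, a), f(g(a, b, b), b ∧ b ∧ d ∧ d, b ∧ d)), a ∧ g(a ∧ a ∧ b ∧ b, a ∧ a ∧ a ∧ b, c))
Rebuild:  g(c ∧ c ∧ f(f(a ∧ a ∧ c ∧ g(d, b, c), a ∧ b ∧ b ∧ c ∧ d ∧ d ∧ g(b, d, d), f(b ∧ d, a ∧ b ∧ c ∧ c, f(a, a, d))), f(a ∧ a ∧ c ∧ g(b, c, c) ∧ g(c, c, b), g(a, a, c) ∧ g(c, b, b) ∧ g(d, a, a), f(g(a, b, b), b ∧ b ∧ d ∧ d, b ∧ d)), a ∧ g(a ∧ a ∧ b ∧ b, a ∧ a ∧ a ∧ b, c)), b, b)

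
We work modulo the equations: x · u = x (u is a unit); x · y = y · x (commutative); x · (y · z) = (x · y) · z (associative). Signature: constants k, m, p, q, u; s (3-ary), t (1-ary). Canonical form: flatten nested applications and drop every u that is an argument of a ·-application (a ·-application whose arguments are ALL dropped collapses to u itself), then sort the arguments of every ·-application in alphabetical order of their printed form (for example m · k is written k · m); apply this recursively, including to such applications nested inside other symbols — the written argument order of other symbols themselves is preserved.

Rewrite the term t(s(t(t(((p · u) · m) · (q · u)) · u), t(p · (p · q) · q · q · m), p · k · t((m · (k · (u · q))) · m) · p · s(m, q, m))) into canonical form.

Descend into:  p · k · t((m · (k · (u · q))) · m) · p · s(m, q, m)
Canonicalize subterm:  t((m · (k · (u · q))) · m)  →  t(k · m · m · q)
Order the arguments:  k · p · p · s(m, q, m) · t(k · m · m · q)
Put back:  t(s(t(t(m · p · q)), t(m · p · p · q · q · q), k · p · p · s(m, q, m) · t(k · m · m · q)))

Answer: t(s(t(t(m · p · q)), t(m · p · p · q · q · q), k · p · p · s(m, q, m) · t(k · m · m · q)))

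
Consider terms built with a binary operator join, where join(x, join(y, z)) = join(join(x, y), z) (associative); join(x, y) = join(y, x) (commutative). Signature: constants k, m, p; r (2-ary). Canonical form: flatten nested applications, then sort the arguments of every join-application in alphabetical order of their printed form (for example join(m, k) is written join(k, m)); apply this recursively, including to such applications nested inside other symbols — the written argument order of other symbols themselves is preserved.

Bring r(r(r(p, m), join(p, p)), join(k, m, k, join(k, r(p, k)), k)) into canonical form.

Work inside:  join(k, m, k, join(k, r(p, k)), k)
Merge nested applications:  join(k, m, k, k, r(p, k), k)
Order the arguments:  join(k, k, k, k, m, r(p, k))
Rebuild:  r(r(r(p, m), join(p, p)), join(k, k, k, k, m, r(p, k)))

Answer: r(r(r(p, m), join(p, p)), join(k, k, k, k, m, r(p, k)))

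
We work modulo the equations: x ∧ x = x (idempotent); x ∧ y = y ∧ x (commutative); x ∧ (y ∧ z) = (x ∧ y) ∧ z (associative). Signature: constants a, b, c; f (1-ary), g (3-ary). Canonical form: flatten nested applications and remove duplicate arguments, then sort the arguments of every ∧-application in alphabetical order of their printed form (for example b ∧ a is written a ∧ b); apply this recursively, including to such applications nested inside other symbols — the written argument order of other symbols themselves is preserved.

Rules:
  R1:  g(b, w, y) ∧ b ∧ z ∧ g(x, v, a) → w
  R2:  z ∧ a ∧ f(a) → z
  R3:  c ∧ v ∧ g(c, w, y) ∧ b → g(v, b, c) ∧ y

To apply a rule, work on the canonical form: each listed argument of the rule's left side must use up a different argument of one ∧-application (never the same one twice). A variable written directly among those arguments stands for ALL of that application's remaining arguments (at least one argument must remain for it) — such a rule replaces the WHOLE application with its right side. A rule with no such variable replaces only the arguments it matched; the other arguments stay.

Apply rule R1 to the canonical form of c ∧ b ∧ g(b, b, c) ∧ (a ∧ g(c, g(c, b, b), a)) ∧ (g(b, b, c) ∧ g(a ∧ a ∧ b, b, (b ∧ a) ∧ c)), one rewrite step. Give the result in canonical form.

Answer: b

Derivation:
Canonical form:  a ∧ b ∧ c ∧ g(a ∧ b, b, a ∧ b ∧ c) ∧ g(b, b, c) ∧ g(c, g(c, b, b), a)
Apply R1:  consuming b, g(b, b, c), g(c, g(c, b, b), a);  v := g(c, b, b), w := b, x := c, y := c, z := a ∧ c ∧ g(a ∧ b, b, a ∧ b ∧ c)
The extension variable absorbs all remaining arguments, so the whole application is rewritten.
Result:  b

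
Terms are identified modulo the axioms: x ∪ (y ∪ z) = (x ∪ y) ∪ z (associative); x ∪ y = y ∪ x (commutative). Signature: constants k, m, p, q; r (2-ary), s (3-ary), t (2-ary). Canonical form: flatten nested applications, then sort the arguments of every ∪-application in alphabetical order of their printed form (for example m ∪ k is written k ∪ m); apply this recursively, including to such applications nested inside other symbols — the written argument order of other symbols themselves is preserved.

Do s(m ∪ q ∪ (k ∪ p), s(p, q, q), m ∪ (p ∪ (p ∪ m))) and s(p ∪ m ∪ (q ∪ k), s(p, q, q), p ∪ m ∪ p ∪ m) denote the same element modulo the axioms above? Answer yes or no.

Left:  s(m ∪ q ∪ (k ∪ p), s(p, q, q), m ∪ (p ∪ (p ∪ m)))
  Work inside:  m ∪ (p ∪ (p ∪ m))
  Un-nest:  m ∪ p ∪ p ∪ m
  Order the arguments:  m ∪ m ∪ p ∪ p
  Reassemble:  s(k ∪ m ∪ p ∪ q, s(p, q, q), m ∪ m ∪ p ∪ p)
Right:  s(p ∪ m ∪ (q ∪ k), s(p, q, q), p ∪ m ∪ p ∪ m)
  Descend into:  p ∪ m ∪ (q ∪ k)
  Merge nested applications:  p ∪ m ∪ q ∪ k
  Sort:  k ∪ m ∪ p ∪ q
  Reassemble:  s(k ∪ m ∪ p ∪ q, s(p, q, q), m ∪ m ∪ p ∪ p)

Answer: yes — both canonical forms are s(k ∪ m ∪ p ∪ q, s(p, q, q), m ∪ m ∪ p ∪ p)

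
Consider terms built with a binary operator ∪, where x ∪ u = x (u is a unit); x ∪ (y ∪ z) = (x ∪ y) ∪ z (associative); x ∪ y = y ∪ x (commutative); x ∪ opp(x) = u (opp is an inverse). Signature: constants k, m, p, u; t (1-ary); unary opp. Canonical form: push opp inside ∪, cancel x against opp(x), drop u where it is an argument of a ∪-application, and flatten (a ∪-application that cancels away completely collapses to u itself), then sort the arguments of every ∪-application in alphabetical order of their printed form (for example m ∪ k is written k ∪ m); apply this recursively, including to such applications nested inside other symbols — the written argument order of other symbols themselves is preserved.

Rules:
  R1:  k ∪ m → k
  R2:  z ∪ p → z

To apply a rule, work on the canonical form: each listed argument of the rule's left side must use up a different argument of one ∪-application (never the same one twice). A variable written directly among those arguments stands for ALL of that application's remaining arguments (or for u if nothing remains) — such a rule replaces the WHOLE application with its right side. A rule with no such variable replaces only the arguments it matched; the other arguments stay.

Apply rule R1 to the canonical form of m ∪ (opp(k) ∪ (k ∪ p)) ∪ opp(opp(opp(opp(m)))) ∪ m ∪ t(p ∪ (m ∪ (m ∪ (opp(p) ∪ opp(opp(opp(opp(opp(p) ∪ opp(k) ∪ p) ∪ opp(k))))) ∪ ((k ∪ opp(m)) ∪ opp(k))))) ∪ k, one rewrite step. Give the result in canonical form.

Answer: k ∪ m ∪ m ∪ p ∪ t(m)

Derivation:
Canonical form:  k ∪ m ∪ m ∪ m ∪ p ∪ t(m)
R1 matches:  uses k, m
Result:  k ∪ m ∪ m ∪ p ∪ t(m)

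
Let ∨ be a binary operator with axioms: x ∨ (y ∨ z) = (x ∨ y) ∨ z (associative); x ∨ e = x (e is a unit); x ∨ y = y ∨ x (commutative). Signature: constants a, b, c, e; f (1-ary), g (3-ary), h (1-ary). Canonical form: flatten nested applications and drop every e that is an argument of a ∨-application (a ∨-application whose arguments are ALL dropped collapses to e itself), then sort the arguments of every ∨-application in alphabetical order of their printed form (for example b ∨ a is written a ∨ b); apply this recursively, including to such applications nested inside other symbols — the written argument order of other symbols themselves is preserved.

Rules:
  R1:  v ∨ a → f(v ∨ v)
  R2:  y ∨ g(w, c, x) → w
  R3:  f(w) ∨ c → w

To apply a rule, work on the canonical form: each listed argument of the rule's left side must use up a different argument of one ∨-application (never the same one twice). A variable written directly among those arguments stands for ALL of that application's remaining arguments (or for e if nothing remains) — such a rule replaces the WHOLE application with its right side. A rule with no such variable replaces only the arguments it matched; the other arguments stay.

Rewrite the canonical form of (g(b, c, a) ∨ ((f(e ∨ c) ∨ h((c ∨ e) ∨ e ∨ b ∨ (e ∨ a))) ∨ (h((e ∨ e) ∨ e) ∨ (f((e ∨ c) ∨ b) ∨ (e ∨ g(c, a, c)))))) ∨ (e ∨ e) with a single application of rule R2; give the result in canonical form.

Answer: b

Derivation:
Canonical form:  f(b ∨ c) ∨ f(c) ∨ g(b, c, a) ∨ g(c, a, c) ∨ h(a ∨ b ∨ c) ∨ h(e)
Apply R2:  consuming g(b, c, a);  w := b, x := a, y := f(b ∨ c) ∨ f(c) ∨ g(c, a, c) ∨ h(a ∨ b ∨ c) ∨ h(e)
Every leftover argument binds to the variable; the entire application is replaced.
Giving:  b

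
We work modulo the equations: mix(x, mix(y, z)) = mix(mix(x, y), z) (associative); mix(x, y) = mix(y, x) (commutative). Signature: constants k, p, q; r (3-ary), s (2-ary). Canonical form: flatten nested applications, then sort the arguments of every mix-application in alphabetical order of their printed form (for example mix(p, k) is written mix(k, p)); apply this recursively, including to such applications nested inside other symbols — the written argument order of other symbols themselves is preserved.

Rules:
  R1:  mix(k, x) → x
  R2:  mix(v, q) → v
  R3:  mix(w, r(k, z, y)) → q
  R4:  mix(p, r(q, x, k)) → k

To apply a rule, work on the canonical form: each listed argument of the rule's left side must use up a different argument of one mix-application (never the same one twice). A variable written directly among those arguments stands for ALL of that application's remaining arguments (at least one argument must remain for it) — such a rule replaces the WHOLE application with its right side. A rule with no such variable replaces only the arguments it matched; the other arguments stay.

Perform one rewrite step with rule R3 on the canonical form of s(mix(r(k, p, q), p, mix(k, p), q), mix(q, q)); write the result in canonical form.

Answer: s(q, mix(q, q))

Derivation:
Canonical form:  s(mix(k, p, p, q, r(k, p, q)), mix(q, q))
Apply R3:  consuming r(k, p, q);  w := mix(k, p, p, q), y := q, z := p
The extension variable absorbs all remaining arguments, so the whole application is rewritten.
Result:  s(q, mix(q, q))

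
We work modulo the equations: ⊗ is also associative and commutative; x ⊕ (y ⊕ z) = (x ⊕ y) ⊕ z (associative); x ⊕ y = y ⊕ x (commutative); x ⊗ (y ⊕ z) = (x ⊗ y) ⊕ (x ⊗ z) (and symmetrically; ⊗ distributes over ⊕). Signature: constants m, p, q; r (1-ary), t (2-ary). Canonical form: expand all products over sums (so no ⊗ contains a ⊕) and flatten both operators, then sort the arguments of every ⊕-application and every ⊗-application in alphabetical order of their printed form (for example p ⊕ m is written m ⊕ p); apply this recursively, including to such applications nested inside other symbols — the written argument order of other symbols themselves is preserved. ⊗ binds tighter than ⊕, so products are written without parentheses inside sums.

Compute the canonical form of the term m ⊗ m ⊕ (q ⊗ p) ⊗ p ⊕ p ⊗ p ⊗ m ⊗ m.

Flatten:  m ⊗ m ⊕ p ⊗ p ⊗ q ⊕ m ⊗ m ⊗ p ⊗ p
Sort:  m ⊗ m ⊕ m ⊗ m ⊗ p ⊗ p ⊕ p ⊗ p ⊗ q

Answer: m ⊗ m ⊕ m ⊗ m ⊗ p ⊗ p ⊕ p ⊗ p ⊗ q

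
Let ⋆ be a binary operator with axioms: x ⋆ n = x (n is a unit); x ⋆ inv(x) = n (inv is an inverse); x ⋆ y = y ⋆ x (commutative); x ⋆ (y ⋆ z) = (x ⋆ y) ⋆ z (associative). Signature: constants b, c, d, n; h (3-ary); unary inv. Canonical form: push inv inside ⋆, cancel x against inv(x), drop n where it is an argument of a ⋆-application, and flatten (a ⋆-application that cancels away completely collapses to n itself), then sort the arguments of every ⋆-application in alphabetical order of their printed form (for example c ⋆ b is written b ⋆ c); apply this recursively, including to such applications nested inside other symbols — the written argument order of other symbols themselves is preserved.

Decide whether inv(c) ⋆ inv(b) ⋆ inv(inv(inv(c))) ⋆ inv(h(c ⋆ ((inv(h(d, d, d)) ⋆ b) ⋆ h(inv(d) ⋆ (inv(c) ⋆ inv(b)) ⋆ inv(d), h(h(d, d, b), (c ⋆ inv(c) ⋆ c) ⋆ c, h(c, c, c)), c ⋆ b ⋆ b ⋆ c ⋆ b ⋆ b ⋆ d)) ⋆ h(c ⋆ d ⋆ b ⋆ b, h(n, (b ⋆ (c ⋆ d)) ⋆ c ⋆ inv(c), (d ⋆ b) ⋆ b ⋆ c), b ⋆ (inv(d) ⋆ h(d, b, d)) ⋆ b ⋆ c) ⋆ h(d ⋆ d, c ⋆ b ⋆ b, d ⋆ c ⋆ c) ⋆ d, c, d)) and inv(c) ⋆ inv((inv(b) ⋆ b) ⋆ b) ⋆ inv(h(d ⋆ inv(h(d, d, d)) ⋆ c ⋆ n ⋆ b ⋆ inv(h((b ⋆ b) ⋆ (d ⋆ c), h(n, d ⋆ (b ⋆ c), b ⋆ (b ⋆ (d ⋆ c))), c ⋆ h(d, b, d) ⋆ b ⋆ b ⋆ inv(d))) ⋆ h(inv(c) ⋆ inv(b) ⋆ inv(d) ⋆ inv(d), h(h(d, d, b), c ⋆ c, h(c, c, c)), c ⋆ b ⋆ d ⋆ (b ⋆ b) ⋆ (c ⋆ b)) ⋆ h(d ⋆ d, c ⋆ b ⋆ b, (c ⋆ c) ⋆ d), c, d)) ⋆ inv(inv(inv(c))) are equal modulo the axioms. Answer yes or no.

Left:  inv(c) ⋆ inv(b) ⋆ inv(inv(inv(c))) ⋆ inv(h(c ⋆ ((inv(h(d, d, d)) ⋆ b) ⋆ h(inv(d) ⋆ (inv(c) ⋆ inv(b)) ⋆ inv(d), h(h(d, d, b), (c ⋆ inv(c) ⋆ c) ⋆ c, h(c, c, c)), c ⋆ b ⋆ b ⋆ c ⋆ b ⋆ b ⋆ d)) ⋆ h(c ⋆ d ⋆ b ⋆ b, h(n, (b ⋆ (c ⋆ d)) ⋆ c ⋆ inv(c), (d ⋆ b) ⋆ b ⋆ c), b ⋆ (inv(d) ⋆ h(d, b, d)) ⋆ b ⋆ c) ⋆ h(d ⋆ d, c ⋆ b ⋆ b, d ⋆ c ⋆ c) ⋆ d, c, d))
  Push inv inside:  distribute inv over ⋆ and collapse double inv
  Collect terms:  inv(c) ⋆ inv(c) ⋆ inv(b) ⋆ inv(h(b ⋆ c ⋆ d ⋆ h(b ⋆ b ⋆ c ⋆ d, h(n, b ⋆ c ⋆ d, b ⋆ b ⋆ c ⋆ d), b ⋆ b ⋆ c ⋆ h(d, b, d) ⋆ inv(d)) ⋆ h(d ⋆ d, b ⋆ b ⋆ c, c ⋆ c ⋆ d) ⋆ h(inv(b) ⋆ inv(c) ⋆ inv(d) ⋆ inv(d), h(h(d, d, b), c ⋆ c, h(c, c, c)), b ⋆ b ⋆ b ⋆ b ⋆ c ⋆ c ⋆ d) ⋆ inv(h(d, d, d)), c, d))
  Sort:  inv(b) ⋆ inv(c) ⋆ inv(c) ⋆ inv(h(b ⋆ c ⋆ d ⋆ h(b ⋆ b ⋆ c ⋆ d, h(n, b ⋆ c ⋆ d, b ⋆ b ⋆ c ⋆ d), b ⋆ b ⋆ c ⋆ h(d, b, d) ⋆ inv(d)) ⋆ h(d ⋆ d, b ⋆ b ⋆ c, c ⋆ c ⋆ d) ⋆ h(inv(b) ⋆ inv(c) ⋆ inv(d) ⋆ inv(d), h(h(d, d, b), c ⋆ c, h(c, c, c)), b ⋆ b ⋆ b ⋆ b ⋆ c ⋆ c ⋆ d) ⋆ inv(h(d, d, d)), c, d))
Right:  inv(c) ⋆ inv((inv(b) ⋆ b) ⋆ b) ⋆ inv(h(d ⋆ inv(h(d, d, d)) ⋆ c ⋆ n ⋆ b ⋆ inv(h((b ⋆ b) ⋆ (d ⋆ c), h(n, d ⋆ (b ⋆ c), b ⋆ (b ⋆ (d ⋆ c))), c ⋆ h(d, b, d) ⋆ b ⋆ b ⋆ inv(d))) ⋆ h(inv(c) ⋆ inv(b) ⋆ inv(d) ⋆ inv(d), h(h(d, d, b), c ⋆ c, h(c, c, c)), c ⋆ b ⋆ d ⋆ (b ⋆ b) ⋆ (c ⋆ b)) ⋆ h(d ⋆ d, c ⋆ b ⋆ b, (c ⋆ c) ⋆ d), c, d)) ⋆ inv(inv(inv(c)))
  Push inv inside:  distribute inv over ⋆ and collapse double inv
  Collect:  inv(c) ⋆ inv(c) ⋆ inv(b) ⋆ inv(h(b ⋆ c ⋆ d ⋆ h(d ⋆ d, b ⋆ b ⋆ c, c ⋆ c ⋆ d) ⋆ h(inv(b) ⋆ inv(c) ⋆ inv(d) ⋆ inv(d), h(h(d, d, b), c ⋆ c, h(c, c, c)), b ⋆ b ⋆ b ⋆ b ⋆ c ⋆ c ⋆ d) ⋆ inv(h(b ⋆ b ⋆ c ⋆ d, h(n, b ⋆ c ⋆ d, b ⋆ b ⋆ c ⋆ d), b ⋆ b ⋆ c ⋆ h(d, b, d) ⋆ inv(d))) ⋆ inv(h(d, d, d)), c, d))
  Order the arguments:  inv(b) ⋆ inv(c) ⋆ inv(c) ⋆ inv(h(b ⋆ c ⋆ d ⋆ h(d ⋆ d, b ⋆ b ⋆ c, c ⋆ c ⋆ d) ⋆ h(inv(b) ⋆ inv(c) ⋆ inv(d) ⋆ inv(d), h(h(d, d, b), c ⋆ c, h(c, c, c)), b ⋆ b ⋆ b ⋆ b ⋆ c ⋆ c ⋆ d) ⋆ inv(h(b ⋆ b ⋆ c ⋆ d, h(n, b ⋆ c ⋆ d, b ⋆ b ⋆ c ⋆ d), b ⋆ b ⋆ c ⋆ h(d, b, d) ⋆ inv(d))) ⋆ inv(h(d, d, d)), c, d))

Answer: no — inv(b) ⋆ inv(c) ⋆ inv(c) ⋆ inv(h(b ⋆ c ⋆ d ⋆ h(b ⋆ b ⋆ c ⋆ d, h(n, b ⋆ c ⋆ d, b ⋆ b ⋆ c ⋆ d), b ⋆ b ⋆ c ⋆ h(d, b, d) ⋆ inv(d)) ⋆ h(d ⋆ d, b ⋆ b ⋆ c, c ⋆ c ⋆ d) ⋆ h(inv(b) ⋆ inv(c) ⋆ inv(d) ⋆ inv(d), h(h(d, d, b), c ⋆ c, h(c, c, c)), b ⋆ b ⋆ b ⋆ b ⋆ c ⋆ c ⋆ d) ⋆ inv(h(d, d, d)), c, d)) vs inv(b) ⋆ inv(c) ⋆ inv(c) ⋆ inv(h(b ⋆ c ⋆ d ⋆ h(d ⋆ d, b ⋆ b ⋆ c, c ⋆ c ⋆ d) ⋆ h(inv(b) ⋆ inv(c) ⋆ inv(d) ⋆ inv(d), h(h(d, d, b), c ⋆ c, h(c, c, c)), b ⋆ b ⋆ b ⋆ b ⋆ c ⋆ c ⋆ d) ⋆ inv(h(b ⋆ b ⋆ c ⋆ d, h(n, b ⋆ c ⋆ d, b ⋆ b ⋆ c ⋆ d), b ⋆ b ⋆ c ⋆ h(d, b, d) ⋆ inv(d))) ⋆ inv(h(d, d, d)), c, d))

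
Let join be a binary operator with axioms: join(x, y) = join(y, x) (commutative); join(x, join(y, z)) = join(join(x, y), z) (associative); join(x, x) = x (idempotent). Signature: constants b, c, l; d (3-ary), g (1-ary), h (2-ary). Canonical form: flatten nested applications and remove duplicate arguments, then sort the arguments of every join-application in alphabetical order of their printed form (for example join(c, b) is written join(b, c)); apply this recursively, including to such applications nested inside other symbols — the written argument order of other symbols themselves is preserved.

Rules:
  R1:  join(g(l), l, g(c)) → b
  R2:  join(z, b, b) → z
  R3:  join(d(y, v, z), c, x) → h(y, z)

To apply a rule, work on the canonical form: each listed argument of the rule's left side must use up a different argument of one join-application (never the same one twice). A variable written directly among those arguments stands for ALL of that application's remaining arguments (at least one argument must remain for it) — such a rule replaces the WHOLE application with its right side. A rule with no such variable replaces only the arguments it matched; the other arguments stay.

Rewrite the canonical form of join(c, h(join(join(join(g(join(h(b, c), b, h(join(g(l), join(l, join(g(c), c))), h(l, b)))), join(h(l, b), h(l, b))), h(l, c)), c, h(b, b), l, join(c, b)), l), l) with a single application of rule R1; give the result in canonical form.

Answer: join(c, h(join(b, c, g(join(b, h(b, c), h(join(b, c), h(l, b)))), h(b, b), h(l, b), h(l, c), l), l), l)

Derivation:
Canonical form:  join(c, h(join(b, c, g(join(b, h(b, c), h(join(c, g(c), g(l), l), h(l, b)))), h(b, b), h(l, b), h(l, c), l), l), l)
Apply R1:  consuming g(c), g(l), l
New term:  join(c, h(join(b, c, g(join(b, h(b, c), h(join(b, c), h(l, b)))), h(b, b), h(l, b), h(l, c), l), l), l)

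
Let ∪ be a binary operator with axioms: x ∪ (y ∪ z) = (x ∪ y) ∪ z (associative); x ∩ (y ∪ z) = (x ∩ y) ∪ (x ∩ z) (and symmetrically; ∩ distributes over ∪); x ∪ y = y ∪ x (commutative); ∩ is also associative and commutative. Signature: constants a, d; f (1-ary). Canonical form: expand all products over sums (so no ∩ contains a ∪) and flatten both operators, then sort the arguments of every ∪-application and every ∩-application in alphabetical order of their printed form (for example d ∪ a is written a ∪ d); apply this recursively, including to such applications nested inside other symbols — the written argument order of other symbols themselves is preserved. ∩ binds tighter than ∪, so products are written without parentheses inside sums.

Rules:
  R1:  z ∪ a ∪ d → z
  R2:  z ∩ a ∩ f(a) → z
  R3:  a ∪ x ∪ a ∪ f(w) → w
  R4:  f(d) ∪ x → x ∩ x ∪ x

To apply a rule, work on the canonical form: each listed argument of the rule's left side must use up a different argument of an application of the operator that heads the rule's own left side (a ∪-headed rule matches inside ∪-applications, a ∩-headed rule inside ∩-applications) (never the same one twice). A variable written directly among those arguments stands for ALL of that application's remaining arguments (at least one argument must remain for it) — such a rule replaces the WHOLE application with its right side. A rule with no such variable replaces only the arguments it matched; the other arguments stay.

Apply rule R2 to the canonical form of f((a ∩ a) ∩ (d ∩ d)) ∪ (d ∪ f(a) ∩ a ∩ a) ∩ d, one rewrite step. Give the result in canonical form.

Answer: a ∩ d ∪ d ∩ d ∪ f(a ∩ a ∩ d ∩ d)

Derivation:
Canonical form:  a ∩ a ∩ d ∩ f(a) ∪ d ∩ d ∪ f(a ∩ a ∩ d ∩ d)
R2 matches:  uses a, f(a);  z := a ∩ d
The extension variable absorbs all remaining arguments, so the whole application is rewritten.
New term:  a ∩ d ∪ d ∩ d ∪ f(a ∩ a ∩ d ∩ d)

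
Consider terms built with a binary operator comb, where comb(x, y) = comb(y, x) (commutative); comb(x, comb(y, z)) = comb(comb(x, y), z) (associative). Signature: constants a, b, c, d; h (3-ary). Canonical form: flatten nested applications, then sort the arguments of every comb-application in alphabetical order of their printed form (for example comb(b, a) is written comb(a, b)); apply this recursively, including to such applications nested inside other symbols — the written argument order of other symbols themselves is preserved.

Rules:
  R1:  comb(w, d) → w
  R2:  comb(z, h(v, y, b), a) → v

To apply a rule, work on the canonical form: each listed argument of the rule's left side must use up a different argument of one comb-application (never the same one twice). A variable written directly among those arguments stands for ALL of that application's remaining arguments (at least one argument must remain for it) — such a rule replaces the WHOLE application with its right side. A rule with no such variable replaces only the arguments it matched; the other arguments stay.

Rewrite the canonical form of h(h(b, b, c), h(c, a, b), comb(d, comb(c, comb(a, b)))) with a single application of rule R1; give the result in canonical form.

Answer: h(h(b, b, c), h(c, a, b), comb(a, b, c))

Derivation:
Canonical form:  h(h(b, b, c), h(c, a, b), comb(a, b, c, d))
Apply R1:  consuming d;  w := comb(a, b, c)
The variable takes the whole remainder — replace the entire application.
Giving:  h(h(b, b, c), h(c, a, b), comb(a, b, c))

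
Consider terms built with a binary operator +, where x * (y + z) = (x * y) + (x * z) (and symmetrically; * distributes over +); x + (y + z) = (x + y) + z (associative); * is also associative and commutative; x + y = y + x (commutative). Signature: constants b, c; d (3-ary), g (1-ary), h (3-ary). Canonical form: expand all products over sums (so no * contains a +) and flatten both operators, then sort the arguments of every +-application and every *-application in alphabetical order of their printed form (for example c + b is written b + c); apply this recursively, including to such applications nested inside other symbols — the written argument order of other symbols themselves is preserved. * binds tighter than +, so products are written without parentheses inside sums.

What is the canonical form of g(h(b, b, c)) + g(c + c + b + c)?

Un-nest:  g(h(b, b, c)) + g(b + c + c + c)
Order the arguments:  g(b + c + c + c) + g(h(b, b, c))

Answer: g(b + c + c + c) + g(h(b, b, c))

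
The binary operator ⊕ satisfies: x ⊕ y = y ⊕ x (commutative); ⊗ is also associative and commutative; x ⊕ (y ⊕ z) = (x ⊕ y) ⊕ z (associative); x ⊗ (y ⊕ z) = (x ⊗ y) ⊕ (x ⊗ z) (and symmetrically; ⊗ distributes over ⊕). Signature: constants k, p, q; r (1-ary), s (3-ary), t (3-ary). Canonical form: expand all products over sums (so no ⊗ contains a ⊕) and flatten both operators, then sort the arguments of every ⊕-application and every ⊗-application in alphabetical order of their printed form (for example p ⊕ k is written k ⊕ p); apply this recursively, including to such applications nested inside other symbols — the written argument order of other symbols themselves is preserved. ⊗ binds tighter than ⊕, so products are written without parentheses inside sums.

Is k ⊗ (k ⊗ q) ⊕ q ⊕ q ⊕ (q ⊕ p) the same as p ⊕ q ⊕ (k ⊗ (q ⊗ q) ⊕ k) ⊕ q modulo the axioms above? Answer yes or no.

Left:  k ⊗ (k ⊗ q) ⊕ q ⊕ q ⊕ (q ⊕ p)
  Flatten:  k ⊗ k ⊗ q ⊕ q ⊕ q ⊕ q ⊕ p
  Sort arguments:  k ⊗ k ⊗ q ⊕ p ⊕ q ⊕ q ⊕ q
Right:  p ⊕ q ⊕ (k ⊗ (q ⊗ q) ⊕ k) ⊕ q
  Merge nested applications:  p ⊕ q ⊕ k ⊗ q ⊗ q ⊕ k ⊕ q
  Order the arguments:  k ⊕ k ⊗ q ⊗ q ⊕ p ⊕ q ⊕ q

Answer: no — k ⊗ k ⊗ q ⊕ p ⊕ q ⊕ q ⊕ q vs k ⊕ k ⊗ q ⊗ q ⊕ p ⊕ q ⊕ q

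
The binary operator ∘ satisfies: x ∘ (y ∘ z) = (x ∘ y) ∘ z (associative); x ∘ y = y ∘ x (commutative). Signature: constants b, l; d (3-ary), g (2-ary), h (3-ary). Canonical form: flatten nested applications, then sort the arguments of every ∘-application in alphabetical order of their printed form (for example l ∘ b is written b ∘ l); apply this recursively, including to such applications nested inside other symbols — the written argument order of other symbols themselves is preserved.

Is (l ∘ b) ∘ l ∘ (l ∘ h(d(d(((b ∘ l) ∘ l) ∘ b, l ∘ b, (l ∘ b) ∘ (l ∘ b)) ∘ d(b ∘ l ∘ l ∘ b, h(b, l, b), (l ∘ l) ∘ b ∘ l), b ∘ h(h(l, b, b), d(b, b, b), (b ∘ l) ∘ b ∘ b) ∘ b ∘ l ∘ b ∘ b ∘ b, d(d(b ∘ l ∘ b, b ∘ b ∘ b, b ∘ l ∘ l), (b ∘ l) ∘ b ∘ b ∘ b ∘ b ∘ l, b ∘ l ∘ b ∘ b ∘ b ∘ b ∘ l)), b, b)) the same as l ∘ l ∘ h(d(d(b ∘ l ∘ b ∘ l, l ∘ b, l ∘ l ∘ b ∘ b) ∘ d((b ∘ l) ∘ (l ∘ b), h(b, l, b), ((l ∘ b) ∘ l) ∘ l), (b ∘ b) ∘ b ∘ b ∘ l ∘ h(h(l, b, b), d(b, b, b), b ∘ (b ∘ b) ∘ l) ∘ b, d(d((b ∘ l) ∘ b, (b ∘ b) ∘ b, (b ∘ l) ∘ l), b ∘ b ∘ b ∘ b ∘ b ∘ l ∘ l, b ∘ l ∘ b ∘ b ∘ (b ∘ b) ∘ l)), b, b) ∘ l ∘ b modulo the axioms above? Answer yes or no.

Answer: yes — both canonical forms are b ∘ h(d(d(b ∘ b ∘ l ∘ l, b ∘ l, b ∘ b ∘ l ∘ l) ∘ d(b ∘ b ∘ l ∘ l, h(b, l, b), b ∘ l ∘ l ∘ l), b ∘ b ∘ b ∘ b ∘ b ∘ h(h(l, b, b), d(b, b, b), b ∘ b ∘ b ∘ l) ∘ l, d(d(b ∘ b ∘ l, b ∘ b ∘ b, b ∘ l ∘ l), b ∘ b ∘ b ∘ b ∘ b ∘ l ∘ l, b ∘ b ∘ b ∘ b ∘ b ∘ l ∘ l)), b, b) ∘ l ∘ l ∘ l

Derivation:
Left:  (l ∘ b) ∘ l ∘ (l ∘ h(d(d(((b ∘ l) ∘ l) ∘ b, l ∘ b, (l ∘ b) ∘ (l ∘ b)) ∘ d(b ∘ l ∘ l ∘ b, h(b, l, b), (l ∘ l) ∘ b ∘ l), b ∘ h(h(l, b, b), d(b, b, b), (b ∘ l) ∘ b ∘ b) ∘ b ∘ l ∘ b ∘ b ∘ b, d(d(b ∘ l ∘ b, b ∘ b ∘ b, b ∘ l ∘ l), (b ∘ l) ∘ b ∘ b ∘ b ∘ b ∘ l, b ∘ l ∘ b ∘ b ∘ b ∘ b ∘ l)), b, b))
  Un-nest:  l ∘ b ∘ l ∘ l ∘ h(d(d(((b ∘ l) ∘ l) ∘ b, l ∘ b, (l ∘ b) ∘ (l ∘ b)) ∘ d(b ∘ l ∘ l ∘ b, h(b, l, b), (l ∘ l) ∘ b ∘ l), b ∘ h(h(l, b, b), d(b, b, b), (b ∘ l) ∘ b ∘ b) ∘ b ∘ l ∘ b ∘ b ∘ b, d(d(b ∘ l ∘ b, b ∘ b ∘ b, b ∘ l ∘ l), (b ∘ l) ∘ b ∘ b ∘ b ∘ b ∘ l, b ∘ l ∘ b ∘ b ∘ b ∘ b ∘ l)), b, b)
  Inside:  h(d(d(((b ∘ l) ∘ l) ∘ b, l ∘ b, (l ∘ b) ∘ (l ∘ b)) ∘ d(b ∘ l ∘ l ∘ b, h(b, l, b), (l ∘ l) ∘ b ∘ l), b ∘ h(h(l, b, b), d(b, b, b), (b ∘ l) ∘ b ∘ b) ∘ b ∘ l ∘ b ∘ b ∘ b, d(d(b ∘ l ∘ b, b ∘ b ∘ b, b ∘ l ∘ l), (b ∘ l) ∘ b ∘ b ∘ b ∘ b ∘ l, b ∘ l ∘ b ∘ b ∘ b ∘ b ∘ l)), b, b)  →  h(d(d(b ∘ b ∘ l ∘ l, b ∘ l, b ∘ b ∘ l ∘ l) ∘ d(b ∘ b ∘ l ∘ l, h(b, l, b), b ∘ l ∘ l ∘ l), b ∘ b ∘ b ∘ b ∘ b ∘ h(h(l, b, b), d(b, b, b), b ∘ b ∘ b ∘ l) ∘ l, d(d(b ∘ b ∘ l, b ∘ b ∘ b, b ∘ l ∘ l), b ∘ b ∘ b ∘ b ∘ b ∘ l ∘ l, b ∘ b ∘ b ∘ b ∘ b ∘ l ∘ l)), b, b)
  Sort:  b ∘ h(d(d(b ∘ b ∘ l ∘ l, b ∘ l, b ∘ b ∘ l ∘ l) ∘ d(b ∘ b ∘ l ∘ l, h(b, l, b), b ∘ l ∘ l ∘ l), b ∘ b ∘ b ∘ b ∘ b ∘ h(h(l, b, b), d(b, b, b), b ∘ b ∘ b ∘ l) ∘ l, d(d(b ∘ b ∘ l, b ∘ b ∘ b, b ∘ l ∘ l), b ∘ b ∘ b ∘ b ∘ b ∘ l ∘ l, b ∘ b ∘ b ∘ b ∘ b ∘ l ∘ l)), b, b) ∘ l ∘ l ∘ l
Right:  l ∘ l ∘ h(d(d(b ∘ l ∘ b ∘ l, l ∘ b, l ∘ l ∘ b ∘ b) ∘ d((b ∘ l) ∘ (l ∘ b), h(b, l, b), ((l ∘ b) ∘ l) ∘ l), (b ∘ b) ∘ b ∘ b ∘ l ∘ h(h(l, b, b), d(b, b, b), b ∘ (b ∘ b) ∘ l) ∘ b, d(d((b ∘ l) ∘ b, (b ∘ b) ∘ b, (b ∘ l) ∘ l), b ∘ b ∘ b ∘ b ∘ b ∘ l ∘ l, b ∘ l ∘ b ∘ b ∘ (b ∘ b) ∘ l)), b, b) ∘ l ∘ b
  Canonicalize subterm:  h(d(d(b ∘ l ∘ b ∘ l, l ∘ b, l ∘ l ∘ b ∘ b) ∘ d((b ∘ l) ∘ (l ∘ b), h(b, l, b), ((l ∘ b) ∘ l) ∘ l), (b ∘ b) ∘ b ∘ b ∘ l ∘ h(h(l, b, b), d(b, b, b), b ∘ (b ∘ b) ∘ l) ∘ b, d(d((b ∘ l) ∘ b, (b ∘ b) ∘ b, (b ∘ l) ∘ l), b ∘ b ∘ b ∘ b ∘ b ∘ l ∘ l, b ∘ l ∘ b ∘ b ∘ (b ∘ b) ∘ l)), b, b)  →  h(d(d(b ∘ b ∘ l ∘ l, b ∘ l, b ∘ b ∘ l ∘ l) ∘ d(b ∘ b ∘ l ∘ l, h(b, l, b), b ∘ l ∘ l ∘ l), b ∘ b ∘ b ∘ b ∘ b ∘ h(h(l, b, b), d(b, b, b), b ∘ b ∘ b ∘ l) ∘ l, d(d(b ∘ b ∘ l, b ∘ b ∘ b, b ∘ l ∘ l), b ∘ b ∘ b ∘ b ∘ b ∘ l ∘ l, b ∘ b ∘ b ∘ b ∘ b ∘ l ∘ l)), b, b)
  Sort arguments:  b ∘ h(d(d(b ∘ b ∘ l ∘ l, b ∘ l, b ∘ b ∘ l ∘ l) ∘ d(b ∘ b ∘ l ∘ l, h(b, l, b), b ∘ l ∘ l ∘ l), b ∘ b ∘ b ∘ b ∘ b ∘ h(h(l, b, b), d(b, b, b), b ∘ b ∘ b ∘ l) ∘ l, d(d(b ∘ b ∘ l, b ∘ b ∘ b, b ∘ l ∘ l), b ∘ b ∘ b ∘ b ∘ b ∘ l ∘ l, b ∘ b ∘ b ∘ b ∘ b ∘ l ∘ l)), b, b) ∘ l ∘ l ∘ l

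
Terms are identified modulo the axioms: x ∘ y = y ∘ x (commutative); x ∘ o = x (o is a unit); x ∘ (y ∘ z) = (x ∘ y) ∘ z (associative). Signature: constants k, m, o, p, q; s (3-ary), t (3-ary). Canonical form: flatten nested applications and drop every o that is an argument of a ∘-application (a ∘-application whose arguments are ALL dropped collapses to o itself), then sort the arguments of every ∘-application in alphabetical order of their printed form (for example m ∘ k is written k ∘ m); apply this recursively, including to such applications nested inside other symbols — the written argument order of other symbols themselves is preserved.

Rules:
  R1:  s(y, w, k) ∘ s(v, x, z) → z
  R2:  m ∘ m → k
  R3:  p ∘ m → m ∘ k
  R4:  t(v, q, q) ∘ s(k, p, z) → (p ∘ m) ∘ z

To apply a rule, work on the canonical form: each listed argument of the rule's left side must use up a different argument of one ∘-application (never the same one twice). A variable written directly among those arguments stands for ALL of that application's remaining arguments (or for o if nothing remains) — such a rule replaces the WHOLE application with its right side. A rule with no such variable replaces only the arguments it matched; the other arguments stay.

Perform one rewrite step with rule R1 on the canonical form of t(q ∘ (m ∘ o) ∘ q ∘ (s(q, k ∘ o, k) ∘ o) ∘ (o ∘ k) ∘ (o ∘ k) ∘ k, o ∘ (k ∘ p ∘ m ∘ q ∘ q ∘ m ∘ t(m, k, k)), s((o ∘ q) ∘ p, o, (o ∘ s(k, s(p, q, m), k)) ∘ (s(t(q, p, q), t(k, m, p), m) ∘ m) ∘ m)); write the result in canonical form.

Canonical form:  t(k ∘ k ∘ k ∘ m ∘ q ∘ q ∘ s(q, k, k), k ∘ m ∘ m ∘ p ∘ q ∘ q ∘ t(m, k, k), s(p ∘ q, o, m ∘ m ∘ s(k, s(p, q, m), k) ∘ s(t(q, p, q), t(k, m, p), m)))
R1 matches:  uses s(k, s(p, q, m), k), s(t(q, p, q), t(k, m, p), m);  v := t(q, p, q), w := s(p, q, m), x := t(k, m, p), y := k, z := m
New term:  t(k ∘ k ∘ k ∘ m ∘ q ∘ q ∘ s(q, k, k), k ∘ m ∘ m ∘ p ∘ q ∘ q ∘ t(m, k, k), s(p ∘ q, o, m ∘ m ∘ m))

Answer: t(k ∘ k ∘ k ∘ m ∘ q ∘ q ∘ s(q, k, k), k ∘ m ∘ m ∘ p ∘ q ∘ q ∘ t(m, k, k), s(p ∘ q, o, m ∘ m ∘ m))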